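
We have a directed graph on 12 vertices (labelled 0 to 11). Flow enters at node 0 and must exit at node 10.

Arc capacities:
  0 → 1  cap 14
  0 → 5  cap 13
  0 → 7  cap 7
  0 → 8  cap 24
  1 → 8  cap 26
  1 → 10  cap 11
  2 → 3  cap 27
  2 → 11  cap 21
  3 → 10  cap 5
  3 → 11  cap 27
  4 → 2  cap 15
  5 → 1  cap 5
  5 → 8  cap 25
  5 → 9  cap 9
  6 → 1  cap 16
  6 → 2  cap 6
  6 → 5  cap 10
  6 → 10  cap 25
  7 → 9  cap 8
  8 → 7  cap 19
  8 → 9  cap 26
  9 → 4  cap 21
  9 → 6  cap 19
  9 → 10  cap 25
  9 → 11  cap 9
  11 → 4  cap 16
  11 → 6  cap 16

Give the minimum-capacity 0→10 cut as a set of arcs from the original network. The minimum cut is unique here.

augment #1: 0→1→10 push 11
augment #2: 0→5→9→10 push 9
augment #3: 0→7→9→10 push 7
augment #4: 0→8→9→10 push 9
augment #5: 0→8→9→6→10 push 15
augment #6: 0→1→8→9→6→10 push 2
augment #7: 0→1→8→7→9→6→10 push 1
max flow = 54; residual-reachable set from 0 gives S-side
cut edges (S→T): {(1,10), (5,9), (7,9), (8,9)} total cap 54

Min-cut arcs: {(1,10), (5,9), (7,9), (8,9)} (total capacity 54)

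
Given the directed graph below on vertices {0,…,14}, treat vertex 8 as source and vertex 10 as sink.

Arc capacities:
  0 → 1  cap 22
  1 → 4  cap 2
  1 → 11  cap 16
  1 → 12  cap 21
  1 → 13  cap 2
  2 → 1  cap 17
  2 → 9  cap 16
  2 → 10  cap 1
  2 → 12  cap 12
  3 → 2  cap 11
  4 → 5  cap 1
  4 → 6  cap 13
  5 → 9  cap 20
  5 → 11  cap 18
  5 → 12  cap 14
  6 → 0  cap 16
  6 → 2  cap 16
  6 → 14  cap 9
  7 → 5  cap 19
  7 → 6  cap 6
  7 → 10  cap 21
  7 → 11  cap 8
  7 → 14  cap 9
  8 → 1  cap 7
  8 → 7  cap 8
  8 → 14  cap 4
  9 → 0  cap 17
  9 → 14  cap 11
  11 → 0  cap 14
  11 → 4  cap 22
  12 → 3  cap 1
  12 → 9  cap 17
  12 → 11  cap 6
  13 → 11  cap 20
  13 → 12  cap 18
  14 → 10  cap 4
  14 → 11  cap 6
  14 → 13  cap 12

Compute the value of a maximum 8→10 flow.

augment #1: 8→7→10 bottleneck 8, total now 8
augment #2: 8→14→10 bottleneck 4, total now 12
augment #3: 8→1→4→6→2→10 bottleneck 1, total now 13

Maximum flow value: 13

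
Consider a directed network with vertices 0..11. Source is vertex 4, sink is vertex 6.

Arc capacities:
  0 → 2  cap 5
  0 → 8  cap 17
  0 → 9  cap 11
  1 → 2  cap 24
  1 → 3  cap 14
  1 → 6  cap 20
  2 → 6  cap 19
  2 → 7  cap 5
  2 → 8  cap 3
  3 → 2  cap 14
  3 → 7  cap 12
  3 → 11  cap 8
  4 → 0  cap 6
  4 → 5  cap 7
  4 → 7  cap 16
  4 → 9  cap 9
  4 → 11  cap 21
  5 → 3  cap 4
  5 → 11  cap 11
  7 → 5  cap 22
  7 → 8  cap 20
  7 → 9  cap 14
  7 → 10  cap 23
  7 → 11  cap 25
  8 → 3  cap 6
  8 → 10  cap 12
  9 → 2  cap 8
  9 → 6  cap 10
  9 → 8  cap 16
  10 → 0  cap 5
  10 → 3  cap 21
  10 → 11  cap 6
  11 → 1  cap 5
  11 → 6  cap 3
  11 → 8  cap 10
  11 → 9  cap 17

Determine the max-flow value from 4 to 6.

augment #1: 4→9→6 bottleneck 9, total now 9
augment #2: 4→11→6 bottleneck 3, total now 12
augment #3: 4→0→2→6 bottleneck 5, total now 17
augment #4: 4→0→9→6 bottleneck 1, total now 18
augment #5: 4→11→1→6 bottleneck 5, total now 23
augment #6: 4→5→3→2→6 bottleneck 4, total now 27
augment #7: 4→7→9→2→6 bottleneck 8, total now 35
augment #8: 4→7→8→3→2→6 bottleneck 2, total now 37

Maximum flow value: 37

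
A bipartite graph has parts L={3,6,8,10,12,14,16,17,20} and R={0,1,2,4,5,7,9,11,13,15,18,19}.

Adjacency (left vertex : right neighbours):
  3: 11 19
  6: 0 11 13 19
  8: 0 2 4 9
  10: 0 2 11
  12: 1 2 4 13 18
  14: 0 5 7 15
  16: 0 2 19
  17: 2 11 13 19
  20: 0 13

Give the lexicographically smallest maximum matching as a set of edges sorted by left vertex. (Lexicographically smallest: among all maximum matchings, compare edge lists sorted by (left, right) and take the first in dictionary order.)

Lex-smallest maximum matching: {(3,11), (6,0), (8,4), (10,2), (12,1), (14,5), (16,19), (17,13)}

|M| = 8 (so the lex-smallest maximum matching has 8 edges)
process left vertices in ascending order; for each, take the smallest-labelled available neighbour that still permits 8 edges overall, or leave it unmatched if none does
lex-smallest matching: {3-11, 6-0, 8-4, 10-2, 12-1, 14-5, 16-19, 17-13}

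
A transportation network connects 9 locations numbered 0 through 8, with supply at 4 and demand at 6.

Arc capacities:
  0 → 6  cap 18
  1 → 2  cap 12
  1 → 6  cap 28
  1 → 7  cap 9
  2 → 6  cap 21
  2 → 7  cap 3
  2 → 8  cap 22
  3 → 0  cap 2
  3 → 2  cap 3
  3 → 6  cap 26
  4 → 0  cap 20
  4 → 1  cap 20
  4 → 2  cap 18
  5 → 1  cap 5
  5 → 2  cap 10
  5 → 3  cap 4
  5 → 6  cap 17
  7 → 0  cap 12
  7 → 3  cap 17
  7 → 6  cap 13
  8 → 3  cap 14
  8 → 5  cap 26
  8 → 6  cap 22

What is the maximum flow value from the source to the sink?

Maximum flow value: 56

augment #1: 4→0→6 bottleneck 18, total now 18
augment #2: 4→1→6 bottleneck 20, total now 38
augment #3: 4→2→6 bottleneck 18, total now 56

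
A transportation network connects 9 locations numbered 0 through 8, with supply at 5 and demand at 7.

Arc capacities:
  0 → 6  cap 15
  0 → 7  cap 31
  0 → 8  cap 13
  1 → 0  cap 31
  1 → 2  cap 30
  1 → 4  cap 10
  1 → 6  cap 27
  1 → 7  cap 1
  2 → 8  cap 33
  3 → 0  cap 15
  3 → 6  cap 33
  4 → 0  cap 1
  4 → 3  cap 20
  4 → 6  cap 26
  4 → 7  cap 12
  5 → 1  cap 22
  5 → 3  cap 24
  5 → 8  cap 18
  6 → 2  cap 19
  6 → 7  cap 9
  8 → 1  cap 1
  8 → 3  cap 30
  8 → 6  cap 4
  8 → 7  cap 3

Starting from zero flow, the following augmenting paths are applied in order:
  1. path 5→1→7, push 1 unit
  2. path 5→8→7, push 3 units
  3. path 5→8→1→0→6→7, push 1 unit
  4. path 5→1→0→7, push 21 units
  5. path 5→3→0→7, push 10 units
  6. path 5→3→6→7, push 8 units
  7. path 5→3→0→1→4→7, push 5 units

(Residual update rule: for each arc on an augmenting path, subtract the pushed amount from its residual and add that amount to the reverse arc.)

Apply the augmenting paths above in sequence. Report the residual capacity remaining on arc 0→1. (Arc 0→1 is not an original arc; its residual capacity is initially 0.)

after path 1 (5→1→7, push 1): res(0,1)=0
after path 2 (5→8→7, push 3): res(0,1)=0
after path 3 (5→8→1→0→6→7, push 1): res(0,1)=1
after path 4 (5→1→0→7, push 21): res(0,1)=22
after path 5 (5→3→0→7, push 10): res(0,1)=22
after path 6 (5→3→6→7, push 8): res(0,1)=22
after path 7 (5→3→0→1→4→7, push 5): res(0,1)=17

Residual capacity of (0,1): 17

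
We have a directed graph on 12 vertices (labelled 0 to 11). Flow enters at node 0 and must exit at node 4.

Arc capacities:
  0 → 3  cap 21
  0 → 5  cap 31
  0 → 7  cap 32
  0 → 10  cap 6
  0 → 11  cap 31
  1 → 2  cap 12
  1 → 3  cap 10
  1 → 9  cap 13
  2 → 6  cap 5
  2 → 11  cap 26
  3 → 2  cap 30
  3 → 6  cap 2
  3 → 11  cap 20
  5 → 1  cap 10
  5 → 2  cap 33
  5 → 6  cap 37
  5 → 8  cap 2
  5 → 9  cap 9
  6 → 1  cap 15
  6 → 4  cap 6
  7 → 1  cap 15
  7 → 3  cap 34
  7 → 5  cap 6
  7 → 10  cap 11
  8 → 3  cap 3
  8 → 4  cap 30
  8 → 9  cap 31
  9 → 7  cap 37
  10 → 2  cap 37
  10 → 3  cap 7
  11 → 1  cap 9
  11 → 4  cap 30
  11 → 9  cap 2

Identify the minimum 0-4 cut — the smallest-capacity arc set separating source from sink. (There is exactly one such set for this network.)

Min-cut arcs: {(5,8), (6,4), (11,4)} (total capacity 38)

augment #1: 0→11→4 push 30
augment #2: 0→3→6→4 push 2
augment #3: 0→5→6→4 push 4
augment #4: 0→5→8→4 push 2
max flow = 38; residual-reachable set from 0 gives S-side
cut edges (S→T): {(5,8), (6,4), (11,4)} total cap 38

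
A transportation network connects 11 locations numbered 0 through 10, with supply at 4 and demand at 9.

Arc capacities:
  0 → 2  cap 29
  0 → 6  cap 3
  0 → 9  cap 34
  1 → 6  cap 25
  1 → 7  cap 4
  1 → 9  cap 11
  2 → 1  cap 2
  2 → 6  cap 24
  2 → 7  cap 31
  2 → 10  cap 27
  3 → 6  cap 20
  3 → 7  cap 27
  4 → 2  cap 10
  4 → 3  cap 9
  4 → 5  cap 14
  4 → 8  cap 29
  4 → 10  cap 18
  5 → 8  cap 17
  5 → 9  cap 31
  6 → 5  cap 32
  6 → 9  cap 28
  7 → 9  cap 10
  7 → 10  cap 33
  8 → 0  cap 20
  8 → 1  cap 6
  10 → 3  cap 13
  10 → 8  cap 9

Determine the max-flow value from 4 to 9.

Maximum flow value: 72

augment #1: 4→5→9 bottleneck 14, total now 14
augment #2: 4→2→1→9 bottleneck 2, total now 16
augment #3: 4→2→6→9 bottleneck 8, total now 24
augment #4: 4→3→6→9 bottleneck 9, total now 33
augment #5: 4→8→0→9 bottleneck 20, total now 53
augment #6: 4→8→1→9 bottleneck 6, total now 59
augment #7: 4→10→3→6→9 bottleneck 11, total now 70
augment #8: 4→10→3→7→9 bottleneck 2, total now 72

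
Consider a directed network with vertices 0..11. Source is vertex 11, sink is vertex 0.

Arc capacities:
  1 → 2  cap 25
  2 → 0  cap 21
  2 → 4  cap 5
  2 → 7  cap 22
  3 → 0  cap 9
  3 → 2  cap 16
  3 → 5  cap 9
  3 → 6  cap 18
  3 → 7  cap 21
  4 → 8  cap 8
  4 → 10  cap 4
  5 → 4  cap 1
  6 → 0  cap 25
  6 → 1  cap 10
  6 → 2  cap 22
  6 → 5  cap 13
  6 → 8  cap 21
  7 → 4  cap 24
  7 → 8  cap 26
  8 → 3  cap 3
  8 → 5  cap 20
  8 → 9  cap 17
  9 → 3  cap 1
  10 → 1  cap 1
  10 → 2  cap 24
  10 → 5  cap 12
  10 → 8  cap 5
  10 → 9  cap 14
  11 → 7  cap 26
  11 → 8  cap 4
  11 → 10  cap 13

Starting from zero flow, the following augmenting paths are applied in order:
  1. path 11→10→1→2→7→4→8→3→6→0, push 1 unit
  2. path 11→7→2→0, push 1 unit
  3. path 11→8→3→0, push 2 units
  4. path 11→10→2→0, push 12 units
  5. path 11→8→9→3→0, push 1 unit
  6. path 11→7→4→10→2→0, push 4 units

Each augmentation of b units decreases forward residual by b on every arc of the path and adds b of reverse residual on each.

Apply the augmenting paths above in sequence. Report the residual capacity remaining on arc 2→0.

Residual capacity of (2,0): 4

after path 1 (11→10→1→2→7→4→8→3→6→0, push 1): res(2,0)=21
after path 2 (11→7→2→0, push 1): res(2,0)=20
after path 3 (11→8→3→0, push 2): res(2,0)=20
after path 4 (11→10→2→0, push 12): res(2,0)=8
after path 5 (11→8→9→3→0, push 1): res(2,0)=8
after path 6 (11→7→4→10→2→0, push 4): res(2,0)=4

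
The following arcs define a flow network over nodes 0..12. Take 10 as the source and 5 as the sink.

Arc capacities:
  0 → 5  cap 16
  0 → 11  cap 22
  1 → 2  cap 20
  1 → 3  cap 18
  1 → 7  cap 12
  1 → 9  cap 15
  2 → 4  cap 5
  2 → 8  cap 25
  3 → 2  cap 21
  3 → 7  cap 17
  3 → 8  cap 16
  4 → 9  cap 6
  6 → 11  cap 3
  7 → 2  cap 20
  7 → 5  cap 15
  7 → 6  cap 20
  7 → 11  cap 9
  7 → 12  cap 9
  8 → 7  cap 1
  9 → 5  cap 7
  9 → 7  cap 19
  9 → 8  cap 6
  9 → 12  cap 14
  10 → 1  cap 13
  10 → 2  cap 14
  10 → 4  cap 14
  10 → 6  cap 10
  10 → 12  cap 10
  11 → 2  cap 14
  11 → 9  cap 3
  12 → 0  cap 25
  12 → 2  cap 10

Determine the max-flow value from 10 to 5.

augment #1: 10→1→7→5 bottleneck 12, total now 12
augment #2: 10→1→9→5 bottleneck 1, total now 13
augment #3: 10→4→9→5 bottleneck 6, total now 19
augment #4: 10→12→0→5 bottleneck 10, total now 29
augment #5: 10→2→8→7→5 bottleneck 1, total now 30
augment #6: 10→6→11→9→7→5 bottleneck 2, total now 32
augment #7: 10→6→11→9→12→0→5 bottleneck 1, total now 33

Maximum flow value: 33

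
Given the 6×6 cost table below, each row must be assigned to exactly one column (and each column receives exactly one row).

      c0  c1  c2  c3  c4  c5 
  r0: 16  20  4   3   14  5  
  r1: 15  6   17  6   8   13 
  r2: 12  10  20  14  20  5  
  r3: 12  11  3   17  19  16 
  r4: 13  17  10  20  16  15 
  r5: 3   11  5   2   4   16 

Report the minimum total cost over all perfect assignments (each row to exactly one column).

Minimum assignment cost: 34

optimal assignment: row0→col3 (cost 3), row1→col1 (cost 6), row2→col5 (cost 5), row3→col2 (cost 3), row4→col0 (cost 13), row5→col4 (cost 4)
total = 3 + 6 + 5 + 3 + 13 + 4 = 34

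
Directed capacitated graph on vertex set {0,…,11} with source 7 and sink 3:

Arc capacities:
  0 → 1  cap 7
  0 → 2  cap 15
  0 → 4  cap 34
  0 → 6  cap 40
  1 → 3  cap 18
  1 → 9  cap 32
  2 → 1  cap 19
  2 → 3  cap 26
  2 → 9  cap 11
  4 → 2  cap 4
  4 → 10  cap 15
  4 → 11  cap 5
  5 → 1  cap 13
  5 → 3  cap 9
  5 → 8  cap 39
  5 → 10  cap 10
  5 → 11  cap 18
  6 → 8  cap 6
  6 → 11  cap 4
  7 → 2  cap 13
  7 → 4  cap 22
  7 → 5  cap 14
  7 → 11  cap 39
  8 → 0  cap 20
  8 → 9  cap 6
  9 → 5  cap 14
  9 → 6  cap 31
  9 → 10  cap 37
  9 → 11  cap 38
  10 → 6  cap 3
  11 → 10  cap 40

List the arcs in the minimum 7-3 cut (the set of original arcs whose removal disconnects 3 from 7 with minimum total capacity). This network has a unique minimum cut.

augment #1: 7→2→3 push 13
augment #2: 7→5→3 push 9
augment #3: 7→4→2→3 push 4
augment #4: 7→5→1→3 push 5
augment #5: 7→4→10→6→8→0→1→3 push 3
max flow = 34; residual-reachable set from 7 gives S-side
cut edges (S→T): {(4,2), (7,2), (7,5), (10,6)} total cap 34

Min-cut arcs: {(4,2), (7,2), (7,5), (10,6)} (total capacity 34)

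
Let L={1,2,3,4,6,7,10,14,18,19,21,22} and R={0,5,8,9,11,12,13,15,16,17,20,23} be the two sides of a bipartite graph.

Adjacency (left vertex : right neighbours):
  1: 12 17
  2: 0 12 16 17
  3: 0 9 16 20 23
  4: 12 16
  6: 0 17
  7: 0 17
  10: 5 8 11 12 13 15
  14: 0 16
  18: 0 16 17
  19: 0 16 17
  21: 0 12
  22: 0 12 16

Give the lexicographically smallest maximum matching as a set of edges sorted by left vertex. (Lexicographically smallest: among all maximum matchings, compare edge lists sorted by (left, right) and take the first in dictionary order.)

|M| = 6 (so the lex-smallest maximum matching has 6 edges)
process left vertices in ascending order; for each, take the smallest-labelled available neighbour that still permits 6 edges overall, or leave it unmatched if none does
lex-smallest matching: {1-12, 2-0, 3-9, 4-16, 6-17, 10-5}

Lex-smallest maximum matching: {(1,12), (2,0), (3,9), (4,16), (6,17), (10,5)}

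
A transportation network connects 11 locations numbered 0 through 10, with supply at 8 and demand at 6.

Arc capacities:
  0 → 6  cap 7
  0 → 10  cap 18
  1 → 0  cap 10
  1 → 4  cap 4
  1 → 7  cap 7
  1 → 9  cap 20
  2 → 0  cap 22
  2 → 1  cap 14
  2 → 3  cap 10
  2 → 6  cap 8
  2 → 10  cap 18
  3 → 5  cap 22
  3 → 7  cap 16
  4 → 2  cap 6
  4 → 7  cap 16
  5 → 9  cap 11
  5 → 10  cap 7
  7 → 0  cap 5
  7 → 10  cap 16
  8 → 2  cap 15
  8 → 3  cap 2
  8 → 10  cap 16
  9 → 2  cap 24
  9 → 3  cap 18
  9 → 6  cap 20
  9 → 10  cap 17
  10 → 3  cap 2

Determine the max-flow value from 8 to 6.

augment #1: 8→2→6 bottleneck 8, total now 8
augment #2: 8→2→0→6 bottleneck 7, total now 15
augment #3: 8→3→5→9→6 bottleneck 2, total now 17
augment #4: 8→10→3→5→9→6 bottleneck 2, total now 19

Maximum flow value: 19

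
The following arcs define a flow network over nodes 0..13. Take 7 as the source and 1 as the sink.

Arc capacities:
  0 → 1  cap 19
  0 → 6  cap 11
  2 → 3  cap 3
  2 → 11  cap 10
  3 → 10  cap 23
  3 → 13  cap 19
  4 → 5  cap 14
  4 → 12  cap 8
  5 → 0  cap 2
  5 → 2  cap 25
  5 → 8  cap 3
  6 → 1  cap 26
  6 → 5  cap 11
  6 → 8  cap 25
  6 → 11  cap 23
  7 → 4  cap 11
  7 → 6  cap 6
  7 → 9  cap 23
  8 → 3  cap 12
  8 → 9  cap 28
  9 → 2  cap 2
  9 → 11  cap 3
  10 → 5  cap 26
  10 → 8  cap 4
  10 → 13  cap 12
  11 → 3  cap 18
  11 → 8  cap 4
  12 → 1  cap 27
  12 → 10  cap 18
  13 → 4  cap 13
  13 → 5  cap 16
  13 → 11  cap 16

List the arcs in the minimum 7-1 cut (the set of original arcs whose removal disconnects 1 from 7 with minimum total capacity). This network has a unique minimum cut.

Min-cut arcs: {(4,12), (5,0), (7,6)} (total capacity 16)

augment #1: 7→6→1 push 6
augment #2: 7→4→12→1 push 8
augment #3: 7→4→5→0→1 push 2
max flow = 16; residual-reachable set from 7 gives S-side
cut edges (S→T): {(4,12), (5,0), (7,6)} total cap 16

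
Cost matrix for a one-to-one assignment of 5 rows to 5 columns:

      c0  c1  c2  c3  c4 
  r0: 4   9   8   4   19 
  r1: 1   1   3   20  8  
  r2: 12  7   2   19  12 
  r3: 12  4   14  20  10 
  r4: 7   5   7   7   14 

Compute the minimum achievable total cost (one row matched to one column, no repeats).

optimal assignment: row0→col3 (cost 4), row1→col0 (cost 1), row2→col2 (cost 2), row3→col4 (cost 10), row4→col1 (cost 5)
total = 4 + 1 + 2 + 10 + 5 = 22

Minimum assignment cost: 22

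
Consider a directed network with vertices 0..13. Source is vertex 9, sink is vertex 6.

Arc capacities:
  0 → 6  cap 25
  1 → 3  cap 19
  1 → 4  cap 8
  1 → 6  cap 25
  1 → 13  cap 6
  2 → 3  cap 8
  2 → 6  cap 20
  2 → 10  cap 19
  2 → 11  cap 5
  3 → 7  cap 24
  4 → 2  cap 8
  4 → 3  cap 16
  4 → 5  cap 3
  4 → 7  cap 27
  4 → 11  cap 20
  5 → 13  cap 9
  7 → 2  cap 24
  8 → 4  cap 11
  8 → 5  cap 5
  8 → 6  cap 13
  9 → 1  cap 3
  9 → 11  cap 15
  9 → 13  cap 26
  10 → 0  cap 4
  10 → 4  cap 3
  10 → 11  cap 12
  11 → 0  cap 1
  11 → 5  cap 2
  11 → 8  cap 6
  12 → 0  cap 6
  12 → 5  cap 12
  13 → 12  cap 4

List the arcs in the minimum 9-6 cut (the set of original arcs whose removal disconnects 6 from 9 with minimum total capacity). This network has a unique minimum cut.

augment #1: 9→1→6 push 3
augment #2: 9→11→0→6 push 1
augment #3: 9→11→8→6 push 6
augment #4: 9→13→12→0→6 push 4
max flow = 14; residual-reachable set from 9 gives S-side
cut edges (S→T): {(9,1), (11,0), (11,8), (13,12)} total cap 14

Min-cut arcs: {(9,1), (11,0), (11,8), (13,12)} (total capacity 14)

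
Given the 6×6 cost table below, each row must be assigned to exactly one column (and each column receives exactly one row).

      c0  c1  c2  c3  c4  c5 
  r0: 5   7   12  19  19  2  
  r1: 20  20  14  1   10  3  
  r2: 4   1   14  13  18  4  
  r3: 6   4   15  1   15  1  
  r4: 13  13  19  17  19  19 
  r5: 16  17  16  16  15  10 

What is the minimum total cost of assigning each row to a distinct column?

optimal assignment: row0→col0 (cost 5), row1→col3 (cost 1), row2→col1 (cost 1), row3→col5 (cost 1), row4→col2 (cost 19), row5→col4 (cost 15)
total = 5 + 1 + 1 + 1 + 19 + 15 = 42

Minimum assignment cost: 42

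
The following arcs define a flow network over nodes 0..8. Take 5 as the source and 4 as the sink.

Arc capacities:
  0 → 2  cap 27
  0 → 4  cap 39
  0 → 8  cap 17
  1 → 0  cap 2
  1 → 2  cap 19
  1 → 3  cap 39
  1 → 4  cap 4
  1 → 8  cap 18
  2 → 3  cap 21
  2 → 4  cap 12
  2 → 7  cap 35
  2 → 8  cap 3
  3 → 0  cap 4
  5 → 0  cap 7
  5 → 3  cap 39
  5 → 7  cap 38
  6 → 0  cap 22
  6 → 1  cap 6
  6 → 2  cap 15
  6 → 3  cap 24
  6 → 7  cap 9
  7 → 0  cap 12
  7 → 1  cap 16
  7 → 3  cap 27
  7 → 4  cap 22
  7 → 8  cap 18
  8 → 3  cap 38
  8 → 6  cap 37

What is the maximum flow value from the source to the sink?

augment #1: 5→0→4 bottleneck 7, total now 7
augment #2: 5→7→4 bottleneck 22, total now 29
augment #3: 5→3→0→4 bottleneck 4, total now 33
augment #4: 5→7→0→4 bottleneck 12, total now 45
augment #5: 5→7→1→4 bottleneck 4, total now 49

Maximum flow value: 49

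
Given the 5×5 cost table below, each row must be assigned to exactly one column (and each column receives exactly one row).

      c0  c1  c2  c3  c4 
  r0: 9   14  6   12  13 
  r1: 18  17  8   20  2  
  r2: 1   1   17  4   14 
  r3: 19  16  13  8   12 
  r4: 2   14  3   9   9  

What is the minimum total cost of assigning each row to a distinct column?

Minimum assignment cost: 19

optimal assignment: row0→col2 (cost 6), row1→col4 (cost 2), row2→col1 (cost 1), row3→col3 (cost 8), row4→col0 (cost 2)
total = 6 + 2 + 1 + 8 + 2 = 19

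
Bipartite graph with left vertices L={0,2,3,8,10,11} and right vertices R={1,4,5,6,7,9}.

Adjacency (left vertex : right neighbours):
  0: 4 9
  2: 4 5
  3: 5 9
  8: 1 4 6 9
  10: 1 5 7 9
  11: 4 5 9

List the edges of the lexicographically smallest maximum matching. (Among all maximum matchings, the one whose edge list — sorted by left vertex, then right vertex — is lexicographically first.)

Lex-smallest maximum matching: {(0,4), (2,5), (3,9), (8,1), (10,7)}

|M| = 5 (so the lex-smallest maximum matching has 5 edges)
process left vertices in ascending order; for each, take the smallest-labelled available neighbour that still permits 5 edges overall, or leave it unmatched if none does
lex-smallest matching: {0-4, 2-5, 3-9, 8-1, 10-7}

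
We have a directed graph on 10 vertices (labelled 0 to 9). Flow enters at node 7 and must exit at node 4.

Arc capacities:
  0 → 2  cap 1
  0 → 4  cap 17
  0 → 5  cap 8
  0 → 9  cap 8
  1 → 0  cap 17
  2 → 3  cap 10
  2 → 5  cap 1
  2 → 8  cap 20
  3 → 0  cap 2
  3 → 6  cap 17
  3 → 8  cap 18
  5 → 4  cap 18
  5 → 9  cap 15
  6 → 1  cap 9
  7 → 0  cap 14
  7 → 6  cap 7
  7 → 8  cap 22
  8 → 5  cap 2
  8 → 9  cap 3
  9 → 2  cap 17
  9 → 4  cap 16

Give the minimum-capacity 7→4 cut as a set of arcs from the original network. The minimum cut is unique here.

Min-cut arcs: {(7,0), (7,6), (8,5), (8,9)} (total capacity 26)

augment #1: 7→0→4 push 14
augment #2: 7→8→5→4 push 2
augment #3: 7→8→9→4 push 3
augment #4: 7→6→1→0→4 push 3
augment #5: 7→6→1→0→5→4 push 4
max flow = 26; residual-reachable set from 7 gives S-side
cut edges (S→T): {(7,0), (7,6), (8,5), (8,9)} total cap 26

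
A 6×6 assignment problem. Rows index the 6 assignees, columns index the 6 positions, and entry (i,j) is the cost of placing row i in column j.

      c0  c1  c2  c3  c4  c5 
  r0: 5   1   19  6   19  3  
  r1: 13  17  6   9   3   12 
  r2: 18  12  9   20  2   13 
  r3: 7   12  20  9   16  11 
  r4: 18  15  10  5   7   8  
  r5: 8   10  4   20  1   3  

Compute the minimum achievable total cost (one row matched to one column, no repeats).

Minimum assignment cost: 24

optimal assignment: row0→col1 (cost 1), row1→col2 (cost 6), row2→col4 (cost 2), row3→col0 (cost 7), row4→col3 (cost 5), row5→col5 (cost 3)
total = 1 + 6 + 2 + 7 + 5 + 3 = 24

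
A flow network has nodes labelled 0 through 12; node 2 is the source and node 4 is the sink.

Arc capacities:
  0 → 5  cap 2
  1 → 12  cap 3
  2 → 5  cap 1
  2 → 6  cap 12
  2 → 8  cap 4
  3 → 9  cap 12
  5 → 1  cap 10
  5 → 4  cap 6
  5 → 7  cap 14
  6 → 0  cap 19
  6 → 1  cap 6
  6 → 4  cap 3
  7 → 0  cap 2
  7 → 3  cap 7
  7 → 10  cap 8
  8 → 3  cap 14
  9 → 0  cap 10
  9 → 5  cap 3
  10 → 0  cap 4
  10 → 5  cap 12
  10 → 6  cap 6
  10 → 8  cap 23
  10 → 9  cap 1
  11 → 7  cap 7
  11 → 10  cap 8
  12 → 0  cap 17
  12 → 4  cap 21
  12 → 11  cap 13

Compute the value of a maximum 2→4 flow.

Maximum flow value: 12

augment #1: 2→5→4 bottleneck 1, total now 1
augment #2: 2→6→4 bottleneck 3, total now 4
augment #3: 2→6→0→5→4 bottleneck 2, total now 6
augment #4: 2→6→1→12→4 bottleneck 3, total now 9
augment #5: 2→8→3→9→5→4 bottleneck 3, total now 12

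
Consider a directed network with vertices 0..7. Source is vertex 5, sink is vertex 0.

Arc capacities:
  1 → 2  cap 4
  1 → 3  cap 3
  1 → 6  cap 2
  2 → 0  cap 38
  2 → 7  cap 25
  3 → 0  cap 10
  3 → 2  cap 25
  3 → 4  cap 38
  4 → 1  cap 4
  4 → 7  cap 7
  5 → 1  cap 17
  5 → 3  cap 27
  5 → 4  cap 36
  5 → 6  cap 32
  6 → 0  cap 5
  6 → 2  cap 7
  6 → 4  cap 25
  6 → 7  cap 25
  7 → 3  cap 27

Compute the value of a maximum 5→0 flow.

augment #1: 5→3→0 bottleneck 10, total now 10
augment #2: 5→6→0 bottleneck 5, total now 15
augment #3: 5→1→2→0 bottleneck 4, total now 19
augment #4: 5→3→2→0 bottleneck 17, total now 36
augment #5: 5→6→2→0 bottleneck 7, total now 43
augment #6: 5→1→3→2→0 bottleneck 3, total now 46
augment #7: 5→4→7→3→2→0 bottleneck 5, total now 51

Maximum flow value: 51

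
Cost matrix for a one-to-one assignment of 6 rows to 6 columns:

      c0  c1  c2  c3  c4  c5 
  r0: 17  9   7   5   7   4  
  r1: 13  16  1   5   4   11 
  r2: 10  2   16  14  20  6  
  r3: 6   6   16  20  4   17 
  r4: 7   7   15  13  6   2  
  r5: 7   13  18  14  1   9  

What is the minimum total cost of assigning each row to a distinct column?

optimal assignment: row0→col3 (cost 5), row1→col2 (cost 1), row2→col1 (cost 2), row3→col0 (cost 6), row4→col5 (cost 2), row5→col4 (cost 1)
total = 5 + 1 + 2 + 6 + 2 + 1 = 17

Minimum assignment cost: 17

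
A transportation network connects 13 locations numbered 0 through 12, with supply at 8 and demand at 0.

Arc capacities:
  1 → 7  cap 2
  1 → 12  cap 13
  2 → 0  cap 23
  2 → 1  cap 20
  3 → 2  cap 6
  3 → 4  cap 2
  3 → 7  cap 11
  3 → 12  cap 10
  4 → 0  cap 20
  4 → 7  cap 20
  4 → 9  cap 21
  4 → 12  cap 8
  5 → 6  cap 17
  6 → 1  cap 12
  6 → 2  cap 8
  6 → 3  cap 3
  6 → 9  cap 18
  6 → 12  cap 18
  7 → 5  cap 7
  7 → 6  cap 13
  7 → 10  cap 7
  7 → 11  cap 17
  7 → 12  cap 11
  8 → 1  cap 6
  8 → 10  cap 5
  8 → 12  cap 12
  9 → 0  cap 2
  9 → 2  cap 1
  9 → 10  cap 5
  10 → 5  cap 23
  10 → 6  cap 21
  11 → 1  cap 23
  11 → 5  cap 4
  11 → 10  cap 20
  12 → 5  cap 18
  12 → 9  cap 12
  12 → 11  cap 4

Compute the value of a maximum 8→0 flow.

augment #1: 8→12→9→0 bottleneck 2, total now 2
augment #2: 8→10→6→2→0 bottleneck 5, total now 7
augment #3: 8→12→9→2→0 bottleneck 1, total now 8
augment #4: 8→1→7→6→2→0 bottleneck 2, total now 10
augment #5: 8→12→5→6→2→0 bottleneck 1, total now 11
augment #6: 8→12→5→6→3→2→0 bottleneck 3, total now 14

Maximum flow value: 14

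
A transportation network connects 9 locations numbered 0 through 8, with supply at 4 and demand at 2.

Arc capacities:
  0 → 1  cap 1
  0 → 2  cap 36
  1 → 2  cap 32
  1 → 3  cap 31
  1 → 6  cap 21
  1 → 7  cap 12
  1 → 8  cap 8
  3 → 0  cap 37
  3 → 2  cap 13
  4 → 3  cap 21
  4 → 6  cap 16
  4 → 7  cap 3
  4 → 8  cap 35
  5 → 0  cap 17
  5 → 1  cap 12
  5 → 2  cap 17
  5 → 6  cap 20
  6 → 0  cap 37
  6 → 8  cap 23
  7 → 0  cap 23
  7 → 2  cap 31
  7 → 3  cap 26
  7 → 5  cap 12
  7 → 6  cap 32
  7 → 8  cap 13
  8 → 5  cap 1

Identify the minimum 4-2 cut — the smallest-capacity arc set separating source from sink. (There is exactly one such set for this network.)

augment #1: 4→3→2 push 13
augment #2: 4→7→2 push 3
augment #3: 4→3→0→2 push 8
augment #4: 4→6→0→2 push 16
augment #5: 4→8→5→2 push 1
max flow = 41; residual-reachable set from 4 gives S-side
cut edges (S→T): {(4,3), (4,6), (4,7), (8,5)} total cap 41

Min-cut arcs: {(4,3), (4,6), (4,7), (8,5)} (total capacity 41)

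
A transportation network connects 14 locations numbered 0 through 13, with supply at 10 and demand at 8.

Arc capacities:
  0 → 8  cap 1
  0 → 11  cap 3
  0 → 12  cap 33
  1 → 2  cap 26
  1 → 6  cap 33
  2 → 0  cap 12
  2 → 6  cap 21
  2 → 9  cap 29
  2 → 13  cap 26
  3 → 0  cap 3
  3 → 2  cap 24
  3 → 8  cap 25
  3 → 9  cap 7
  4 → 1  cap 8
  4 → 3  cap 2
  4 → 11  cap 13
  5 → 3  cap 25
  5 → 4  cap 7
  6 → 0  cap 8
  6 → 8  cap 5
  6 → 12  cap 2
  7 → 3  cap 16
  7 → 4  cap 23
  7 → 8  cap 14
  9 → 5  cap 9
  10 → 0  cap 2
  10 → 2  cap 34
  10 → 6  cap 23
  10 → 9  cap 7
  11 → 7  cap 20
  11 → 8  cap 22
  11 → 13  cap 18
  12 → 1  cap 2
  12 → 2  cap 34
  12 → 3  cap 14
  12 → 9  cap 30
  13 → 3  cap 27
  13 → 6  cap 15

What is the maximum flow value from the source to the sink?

Maximum flow value: 41

augment #1: 10→0→8 bottleneck 1, total now 1
augment #2: 10→6→8 bottleneck 5, total now 6
augment #3: 10→0→11→8 bottleneck 1, total now 7
augment #4: 10→2→0→11→8 bottleneck 2, total now 9
augment #5: 10→2→13→3→8 bottleneck 25, total now 34
augment #6: 10→9→5→4→11→8 bottleneck 7, total now 41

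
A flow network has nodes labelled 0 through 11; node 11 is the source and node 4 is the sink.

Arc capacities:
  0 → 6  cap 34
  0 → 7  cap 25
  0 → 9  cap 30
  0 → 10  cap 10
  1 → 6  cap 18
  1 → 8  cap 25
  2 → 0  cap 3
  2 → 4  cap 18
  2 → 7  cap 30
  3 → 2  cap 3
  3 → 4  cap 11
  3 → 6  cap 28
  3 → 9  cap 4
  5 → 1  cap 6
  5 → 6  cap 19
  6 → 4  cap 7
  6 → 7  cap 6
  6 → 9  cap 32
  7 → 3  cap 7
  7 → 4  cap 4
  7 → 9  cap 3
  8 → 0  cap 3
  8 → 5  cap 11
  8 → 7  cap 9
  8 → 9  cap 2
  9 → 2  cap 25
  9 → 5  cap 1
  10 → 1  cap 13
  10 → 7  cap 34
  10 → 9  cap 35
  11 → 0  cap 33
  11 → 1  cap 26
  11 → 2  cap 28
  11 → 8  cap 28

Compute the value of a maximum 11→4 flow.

augment #1: 11→2→4 bottleneck 18, total now 18
augment #2: 11→0→6→4 bottleneck 7, total now 25
augment #3: 11→0→7→4 bottleneck 4, total now 29
augment #4: 11→0→7→3→4 bottleneck 7, total now 36

Maximum flow value: 36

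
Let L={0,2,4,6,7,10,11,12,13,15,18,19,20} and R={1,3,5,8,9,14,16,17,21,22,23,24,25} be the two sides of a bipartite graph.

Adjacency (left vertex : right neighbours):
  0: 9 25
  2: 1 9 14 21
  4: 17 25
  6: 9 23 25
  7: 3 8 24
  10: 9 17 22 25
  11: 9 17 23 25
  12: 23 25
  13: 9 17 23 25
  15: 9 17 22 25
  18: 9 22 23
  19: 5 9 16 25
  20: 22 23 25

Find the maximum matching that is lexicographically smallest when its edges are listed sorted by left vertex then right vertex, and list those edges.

Lex-smallest maximum matching: {(0,9), (2,1), (4,17), (6,23), (7,3), (10,22), (11,25), (19,5)}

|M| = 8 (so the lex-smallest maximum matching has 8 edges)
process left vertices in ascending order; for each, take the smallest-labelled available neighbour that still permits 8 edges overall, or leave it unmatched if none does
lex-smallest matching: {0-9, 2-1, 4-17, 6-23, 7-3, 10-22, 11-25, 19-5}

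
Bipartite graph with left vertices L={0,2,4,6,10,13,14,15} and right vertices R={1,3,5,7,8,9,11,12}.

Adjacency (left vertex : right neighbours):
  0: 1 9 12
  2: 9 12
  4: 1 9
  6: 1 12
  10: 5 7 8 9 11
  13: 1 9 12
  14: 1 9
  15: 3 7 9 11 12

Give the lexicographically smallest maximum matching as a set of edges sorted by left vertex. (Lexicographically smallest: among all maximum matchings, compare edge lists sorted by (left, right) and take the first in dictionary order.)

Lex-smallest maximum matching: {(0,1), (2,9), (6,12), (10,5), (15,3)}

|M| = 5 (so the lex-smallest maximum matching has 5 edges)
process left vertices in ascending order; for each, take the smallest-labelled available neighbour that still permits 5 edges overall, or leave it unmatched if none does
lex-smallest matching: {0-1, 2-9, 6-12, 10-5, 15-3}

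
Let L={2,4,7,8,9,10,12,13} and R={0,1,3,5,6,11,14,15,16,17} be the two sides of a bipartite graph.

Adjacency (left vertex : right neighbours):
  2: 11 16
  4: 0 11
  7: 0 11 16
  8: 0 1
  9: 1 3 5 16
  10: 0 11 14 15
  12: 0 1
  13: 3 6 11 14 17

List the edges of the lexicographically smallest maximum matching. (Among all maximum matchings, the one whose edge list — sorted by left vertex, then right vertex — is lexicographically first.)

Lex-smallest maximum matching: {(2,11), (4,0), (7,16), (8,1), (9,3), (10,14), (13,6)}

|M| = 7 (so the lex-smallest maximum matching has 7 edges)
process left vertices in ascending order; for each, take the smallest-labelled available neighbour that still permits 7 edges overall, or leave it unmatched if none does
lex-smallest matching: {2-11, 4-0, 7-16, 8-1, 9-3, 10-14, 13-6}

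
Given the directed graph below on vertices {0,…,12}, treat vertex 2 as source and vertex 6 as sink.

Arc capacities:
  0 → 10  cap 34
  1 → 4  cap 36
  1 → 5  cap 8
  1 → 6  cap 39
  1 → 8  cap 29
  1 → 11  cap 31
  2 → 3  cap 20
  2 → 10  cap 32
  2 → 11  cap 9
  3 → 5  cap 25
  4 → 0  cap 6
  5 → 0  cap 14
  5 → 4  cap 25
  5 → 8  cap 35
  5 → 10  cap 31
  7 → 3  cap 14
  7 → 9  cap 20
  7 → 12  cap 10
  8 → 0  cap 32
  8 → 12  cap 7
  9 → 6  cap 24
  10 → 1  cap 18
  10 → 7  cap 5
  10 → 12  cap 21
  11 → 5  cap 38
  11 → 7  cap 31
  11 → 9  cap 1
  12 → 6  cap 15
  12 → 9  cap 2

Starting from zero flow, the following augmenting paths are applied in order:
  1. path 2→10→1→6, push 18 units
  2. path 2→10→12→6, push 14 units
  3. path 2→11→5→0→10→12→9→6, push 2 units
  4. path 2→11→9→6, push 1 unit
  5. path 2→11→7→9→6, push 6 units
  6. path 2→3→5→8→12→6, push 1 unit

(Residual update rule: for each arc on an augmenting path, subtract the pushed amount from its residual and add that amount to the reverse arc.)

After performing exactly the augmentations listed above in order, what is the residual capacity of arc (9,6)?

after path 1 (2→10→1→6, push 18): res(9,6)=24
after path 2 (2→10→12→6, push 14): res(9,6)=24
after path 3 (2→11→5→0→10→12→9→6, push 2): res(9,6)=22
after path 4 (2→11→9→6, push 1): res(9,6)=21
after path 5 (2→11→7→9→6, push 6): res(9,6)=15
after path 6 (2→3→5→8→12→6, push 1): res(9,6)=15

Residual capacity of (9,6): 15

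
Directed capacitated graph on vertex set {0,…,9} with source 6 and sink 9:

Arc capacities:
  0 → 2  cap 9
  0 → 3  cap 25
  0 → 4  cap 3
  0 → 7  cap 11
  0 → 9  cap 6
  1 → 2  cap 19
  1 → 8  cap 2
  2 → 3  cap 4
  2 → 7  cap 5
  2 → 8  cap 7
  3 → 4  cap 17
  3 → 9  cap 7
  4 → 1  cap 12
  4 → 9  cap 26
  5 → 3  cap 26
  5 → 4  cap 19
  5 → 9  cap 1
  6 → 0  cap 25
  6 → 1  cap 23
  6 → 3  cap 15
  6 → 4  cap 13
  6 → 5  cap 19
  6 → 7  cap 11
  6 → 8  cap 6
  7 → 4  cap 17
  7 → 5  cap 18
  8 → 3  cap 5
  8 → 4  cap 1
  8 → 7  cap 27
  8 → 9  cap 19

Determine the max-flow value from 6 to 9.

augment #1: 6→0→9 bottleneck 6, total now 6
augment #2: 6→3→9 bottleneck 7, total now 13
augment #3: 6→4→9 bottleneck 13, total now 26
augment #4: 6→5→9 bottleneck 1, total now 27
augment #5: 6→8→9 bottleneck 6, total now 33
augment #6: 6→0→4→9 bottleneck 3, total now 36
augment #7: 6→1→8→9 bottleneck 2, total now 38
augment #8: 6→3→4→9 bottleneck 8, total now 46
augment #9: 6→5→4→9 bottleneck 2, total now 48
augment #10: 6→0→2→8→9 bottleneck 7, total now 55

Maximum flow value: 55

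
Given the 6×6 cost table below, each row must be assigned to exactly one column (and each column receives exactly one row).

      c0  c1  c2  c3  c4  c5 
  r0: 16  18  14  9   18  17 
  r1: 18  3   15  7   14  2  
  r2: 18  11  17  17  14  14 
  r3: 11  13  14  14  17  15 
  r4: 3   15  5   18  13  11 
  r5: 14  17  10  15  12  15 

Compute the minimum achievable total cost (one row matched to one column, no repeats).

optimal assignment: row0→col3 (cost 9), row1→col5 (cost 2), row2→col1 (cost 11), row3→col0 (cost 11), row4→col2 (cost 5), row5→col4 (cost 12)
total = 9 + 2 + 11 + 11 + 5 + 12 = 50

Minimum assignment cost: 50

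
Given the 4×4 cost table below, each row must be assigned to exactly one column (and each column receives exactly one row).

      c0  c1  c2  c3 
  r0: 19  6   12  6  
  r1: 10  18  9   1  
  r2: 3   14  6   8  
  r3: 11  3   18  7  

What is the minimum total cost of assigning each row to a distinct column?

optimal assignment: row0→col2 (cost 12), row1→col3 (cost 1), row2→col0 (cost 3), row3→col1 (cost 3)
total = 12 + 1 + 3 + 3 = 19

Minimum assignment cost: 19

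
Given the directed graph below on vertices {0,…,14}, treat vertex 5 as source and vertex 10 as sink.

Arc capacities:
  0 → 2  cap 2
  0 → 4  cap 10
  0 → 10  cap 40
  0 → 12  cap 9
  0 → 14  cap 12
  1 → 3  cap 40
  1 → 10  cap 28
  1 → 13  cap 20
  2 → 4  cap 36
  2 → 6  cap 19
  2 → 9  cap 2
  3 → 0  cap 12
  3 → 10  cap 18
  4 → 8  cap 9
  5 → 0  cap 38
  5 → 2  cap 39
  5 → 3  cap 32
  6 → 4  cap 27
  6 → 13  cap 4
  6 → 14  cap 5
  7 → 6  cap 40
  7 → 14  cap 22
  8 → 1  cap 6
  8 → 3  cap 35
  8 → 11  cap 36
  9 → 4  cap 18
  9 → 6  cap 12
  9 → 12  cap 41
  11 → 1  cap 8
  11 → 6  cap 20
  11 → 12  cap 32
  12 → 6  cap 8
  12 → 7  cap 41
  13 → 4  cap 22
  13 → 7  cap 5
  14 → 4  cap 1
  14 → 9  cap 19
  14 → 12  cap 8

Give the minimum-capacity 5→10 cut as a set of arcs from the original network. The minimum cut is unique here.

augment #1: 5→0→10 push 38
augment #2: 5→3→10 push 18
augment #3: 5→3→0→10 push 2
augment #4: 5→2→4→8→1→10 push 6
augment #5: 5→2→4→8→11→1→10 push 3
max flow = 67; residual-reachable set from 5 gives S-side
cut edges (S→T): {(0,10), (3,10), (4,8)} total cap 67

Min-cut arcs: {(0,10), (3,10), (4,8)} (total capacity 67)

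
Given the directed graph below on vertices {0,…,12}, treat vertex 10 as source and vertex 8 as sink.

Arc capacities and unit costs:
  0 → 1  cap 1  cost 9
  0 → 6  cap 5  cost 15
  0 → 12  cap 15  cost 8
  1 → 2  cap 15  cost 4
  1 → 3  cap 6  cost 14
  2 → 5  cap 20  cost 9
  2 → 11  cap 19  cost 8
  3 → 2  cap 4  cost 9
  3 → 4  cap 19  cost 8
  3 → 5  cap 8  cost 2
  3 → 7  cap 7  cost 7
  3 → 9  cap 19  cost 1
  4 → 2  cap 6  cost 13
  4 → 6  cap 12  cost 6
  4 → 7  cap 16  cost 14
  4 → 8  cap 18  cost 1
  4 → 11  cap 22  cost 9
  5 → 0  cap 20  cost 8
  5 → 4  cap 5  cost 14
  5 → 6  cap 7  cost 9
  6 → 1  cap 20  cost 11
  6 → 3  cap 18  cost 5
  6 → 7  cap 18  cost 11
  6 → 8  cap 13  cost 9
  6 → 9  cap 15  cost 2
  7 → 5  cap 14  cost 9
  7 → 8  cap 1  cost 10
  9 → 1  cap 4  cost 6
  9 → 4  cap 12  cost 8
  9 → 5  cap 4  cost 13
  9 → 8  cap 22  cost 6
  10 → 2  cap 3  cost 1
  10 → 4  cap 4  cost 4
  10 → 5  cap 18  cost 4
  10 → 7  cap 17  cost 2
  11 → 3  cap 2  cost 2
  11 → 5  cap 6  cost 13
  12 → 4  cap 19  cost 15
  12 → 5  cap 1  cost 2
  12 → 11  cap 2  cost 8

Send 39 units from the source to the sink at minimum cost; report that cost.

Minimum cost for 39 units: 1195

shortest-cost path #1: 10→4→8 push 4 @ unit cost 5 (adds 20)
shortest-cost path #2: 10→7→8 push 1 @ unit cost 12 (adds 12)
shortest-cost path #3: 10→2→11→3→9→8 push 2 @ unit cost 18 (adds 36)
shortest-cost path #4: 10→5→4→8 push 5 @ unit cost 19 (adds 95)
shortest-cost path #5: 10→5→6→9→8 push 7 @ unit cost 21 (adds 147)
shortest-cost path #6: 10→5→0→6→9→8 push 5 @ unit cost 35 (adds 175)
shortest-cost path #7: 10→5→0→12→4→8 push 1 @ unit cost 36 (adds 36)
shortest-cost path #8: 10→2→5→0→12→4→8 push 1 @ unit cost 42 (adds 42)
shortest-cost path #9: 10→7→5→0→12→4→8 push 7 @ unit cost 43 (adds 301)
shortest-cost path #10: 10→7→5→0→1→3→9→8 push 1 @ unit cost 49 (adds 49)
shortest-cost path #11: 10→7→5→0→12→4→6→9→8 push 3 @ unit cost 56 (adds 168)
shortest-cost path #12: 10→7→5→0→12→4→6→8 push 2 @ unit cost 57 (adds 114)
total cost = 1195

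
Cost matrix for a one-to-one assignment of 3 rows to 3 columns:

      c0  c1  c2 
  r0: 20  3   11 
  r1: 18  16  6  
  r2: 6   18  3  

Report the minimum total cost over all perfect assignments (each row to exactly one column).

Minimum assignment cost: 15

optimal assignment: row0→col1 (cost 3), row1→col2 (cost 6), row2→col0 (cost 6)
total = 3 + 6 + 6 = 15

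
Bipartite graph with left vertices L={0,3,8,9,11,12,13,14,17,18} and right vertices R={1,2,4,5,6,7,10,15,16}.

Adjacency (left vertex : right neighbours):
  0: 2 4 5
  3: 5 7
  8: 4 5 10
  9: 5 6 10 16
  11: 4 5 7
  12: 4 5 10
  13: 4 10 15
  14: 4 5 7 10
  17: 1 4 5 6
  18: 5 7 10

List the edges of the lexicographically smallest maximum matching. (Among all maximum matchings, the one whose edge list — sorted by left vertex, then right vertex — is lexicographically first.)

Lex-smallest maximum matching: {(0,2), (3,5), (8,4), (9,6), (11,7), (12,10), (13,15), (17,1)}

|M| = 8 (so the lex-smallest maximum matching has 8 edges)
process left vertices in ascending order; for each, take the smallest-labelled available neighbour that still permits 8 edges overall, or leave it unmatched if none does
lex-smallest matching: {0-2, 3-5, 8-4, 9-6, 11-7, 12-10, 13-15, 17-1}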